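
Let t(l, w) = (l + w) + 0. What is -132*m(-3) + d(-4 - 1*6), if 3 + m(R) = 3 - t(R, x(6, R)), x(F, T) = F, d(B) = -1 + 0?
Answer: 395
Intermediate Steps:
d(B) = -1
t(l, w) = l + w
m(R) = -6 - R (m(R) = -3 + (3 - (R + 6)) = -3 + (3 - (6 + R)) = -3 + (3 + (-6 - R)) = -3 + (-3 - R) = -6 - R)
-132*m(-3) + d(-4 - 1*6) = -132*(-6 - 1*(-3)) - 1 = -132*(-6 + 3) - 1 = -132*(-3) - 1 = 396 - 1 = 395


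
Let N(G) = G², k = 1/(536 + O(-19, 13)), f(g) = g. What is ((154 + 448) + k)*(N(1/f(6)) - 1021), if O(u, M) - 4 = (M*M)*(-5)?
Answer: -149967751/244 ≈ -6.1462e+5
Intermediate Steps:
O(u, M) = 4 - 5*M² (O(u, M) = 4 + (M*M)*(-5) = 4 + M²*(-5) = 4 - 5*M²)
k = -1/305 (k = 1/(536 + (4 - 5*13²)) = 1/(536 + (4 - 5*169)) = 1/(536 + (4 - 845)) = 1/(536 - 841) = 1/(-305) = -1/305 ≈ -0.0032787)
((154 + 448) + k)*(N(1/f(6)) - 1021) = ((154 + 448) - 1/305)*((1/6)² - 1021) = (602 - 1/305)*((1*(⅙))² - 1021) = 183609*((⅙)² - 1021)/305 = 183609*(1/36 - 1021)/305 = (183609/305)*(-36755/36) = -149967751/244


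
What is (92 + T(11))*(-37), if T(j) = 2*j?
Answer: -4218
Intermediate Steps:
(92 + T(11))*(-37) = (92 + 2*11)*(-37) = (92 + 22)*(-37) = 114*(-37) = -4218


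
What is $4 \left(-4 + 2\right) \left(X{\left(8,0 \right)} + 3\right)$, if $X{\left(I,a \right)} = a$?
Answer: $-24$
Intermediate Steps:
$4 \left(-4 + 2\right) \left(X{\left(8,0 \right)} + 3\right) = 4 \left(-4 + 2\right) \left(0 + 3\right) = 4 \left(-2\right) 3 = \left(-8\right) 3 = -24$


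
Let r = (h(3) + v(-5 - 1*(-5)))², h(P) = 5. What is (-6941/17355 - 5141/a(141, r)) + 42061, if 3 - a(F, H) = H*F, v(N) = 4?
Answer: 2778264024169/66053130 ≈ 42061.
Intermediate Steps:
r = 81 (r = (5 + 4)² = 9² = 81)
a(F, H) = 3 - F*H (a(F, H) = 3 - H*F = 3 - F*H)
(-6941/17355 - 5141/a(141, r)) + 42061 = (-6941/17355 - 5141/(3 - 1*141*81)) + 42061 = (-6941*1/17355 - 5141/(3 - 11421)) + 42061 = (-6941/17355 - 5141/(-11418)) + 42061 = (-6941/17355 - 5141*(-1/11418)) + 42061 = (-6941/17355 + 5141/11418) + 42061 = 3323239/66053130 + 42061 = 2778264024169/66053130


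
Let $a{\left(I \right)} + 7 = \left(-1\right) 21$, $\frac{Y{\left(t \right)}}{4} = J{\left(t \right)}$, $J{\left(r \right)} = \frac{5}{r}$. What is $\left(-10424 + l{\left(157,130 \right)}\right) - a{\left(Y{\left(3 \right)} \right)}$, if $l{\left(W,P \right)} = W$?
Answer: $-10239$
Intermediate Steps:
$Y{\left(t \right)} = \frac{20}{t}$ ($Y{\left(t \right)} = 4 \frac{5}{t} = \frac{20}{t}$)
$a{\left(I \right)} = -28$ ($a{\left(I \right)} = -7 - 21 = -28$)
$\left(-10424 + l{\left(157,130 \right)}\right) - a{\left(Y{\left(3 \right)} \right)} = \left(-10424 + 157\right) - -28 = -10267 + 28 = -10239$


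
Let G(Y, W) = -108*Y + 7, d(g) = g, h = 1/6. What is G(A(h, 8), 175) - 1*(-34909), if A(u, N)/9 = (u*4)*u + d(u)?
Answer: 34646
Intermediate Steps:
h = 1/6 ≈ 0.16667
A(u, N) = 9*u + 36*u**2 (A(u, N) = 9*((u*4)*u + u) = 9*((4*u)*u + u) = 9*(4*u**2 + u) = 9*(u + 4*u**2) = 9*u + 36*u**2)
G(Y, W) = 7 - 108*Y
G(A(h, 8), 175) - 1*(-34909) = (7 - 972*(1 + 4*(1/6))/6) - 1*(-34909) = (7 - 972*(1 + 2/3)/6) + 34909 = (7 - 972*5/(6*3)) + 34909 = (7 - 108*5/2) + 34909 = (7 - 270) + 34909 = -263 + 34909 = 34646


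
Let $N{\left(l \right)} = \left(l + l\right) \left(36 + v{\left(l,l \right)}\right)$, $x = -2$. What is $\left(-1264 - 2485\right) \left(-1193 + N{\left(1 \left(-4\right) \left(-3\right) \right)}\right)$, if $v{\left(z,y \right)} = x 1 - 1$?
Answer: $1503349$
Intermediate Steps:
$v{\left(z,y \right)} = -3$ ($v{\left(z,y \right)} = \left(-2\right) 1 - 1 = -2 - 1 = -3$)
$N{\left(l \right)} = 66 l$ ($N{\left(l \right)} = \left(l + l\right) \left(36 - 3\right) = 2 l 33 = 66 l$)
$\left(-1264 - 2485\right) \left(-1193 + N{\left(1 \left(-4\right) \left(-3\right) \right)}\right) = \left(-1264 - 2485\right) \left(-1193 + 66 \cdot 1 \left(-4\right) \left(-3\right)\right) = - 3749 \left(-1193 + 66 \left(\left(-4\right) \left(-3\right)\right)\right) = - 3749 \left(-1193 + 66 \cdot 12\right) = - 3749 \left(-1193 + 792\right) = \left(-3749\right) \left(-401\right) = 1503349$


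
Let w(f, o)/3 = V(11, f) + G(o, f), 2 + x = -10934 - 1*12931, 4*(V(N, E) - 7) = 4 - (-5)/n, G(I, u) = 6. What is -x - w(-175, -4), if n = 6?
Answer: 190595/8 ≈ 23824.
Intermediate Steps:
V(N, E) = 197/24 (V(N, E) = 7 + (4 - (-5)/6)/4 = 7 + (4 - 1*(-5/6))/4 = 7 + (4 + 5/6)/4 = 7 + (1/4)*(29/6) = 7 + 29/24 = 197/24)
x = -23867 (x = -2 + (-10934 - 1*12931) = -2 + (-10934 - 12931) = -2 - 23865 = -23867)
w(f, o) = 341/8 (w(f, o) = 3*(197/24 + 6) = 3*(341/24) = 341/8)
-x - w(-175, -4) = -1*(-23867) - 1*341/8 = 23867 - 341/8 = 190595/8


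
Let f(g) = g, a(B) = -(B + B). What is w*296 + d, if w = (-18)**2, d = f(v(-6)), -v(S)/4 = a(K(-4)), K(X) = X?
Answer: 95872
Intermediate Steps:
a(B) = -2*B
v(S) = -32 (v(S) = -(-8)*(-4) = -4*8 = -32)
d = -32
w = 324
w*296 + d = 324*296 - 32 = 95904 - 32 = 95872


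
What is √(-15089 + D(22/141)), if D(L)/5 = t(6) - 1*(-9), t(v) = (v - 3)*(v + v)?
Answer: 4*I*√929 ≈ 121.92*I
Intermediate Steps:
t(v) = 2*v*(-3 + v) (t(v) = (-3 + v)*(2*v) = 2*v*(-3 + v))
D(L) = 225 (D(L) = 5*(2*6*(-3 + 6) - 1*(-9)) = 5*(2*6*3 + 9) = 5*(36 + 9) = 5*45 = 225)
√(-15089 + D(22/141)) = √(-15089 + 225) = √(-14864) = 4*I*√929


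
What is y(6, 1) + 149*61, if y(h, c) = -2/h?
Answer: 27266/3 ≈ 9088.7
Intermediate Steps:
y(6, 1) + 149*61 = -2/6 + 149*61 = -2*⅙ + 9089 = -⅓ + 9089 = 27266/3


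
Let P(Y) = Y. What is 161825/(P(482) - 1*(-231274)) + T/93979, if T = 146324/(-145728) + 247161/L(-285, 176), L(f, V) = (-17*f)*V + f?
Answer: 4373128508499228469/6262998921140567760 ≈ 0.69825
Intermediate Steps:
L(f, V) = f - 17*V*f (L(f, V) = -17*V*f + f = f - 17*V*f)
T = -2464261687/3450656880 (T = 146324/(-145728) + 247161/((-285*(1 - 17*176))) = 146324*(-1/145728) + 247161/((-285*(1 - 2992))) = -36581/36432 + 247161/((-285*(-2991))) = -36581/36432 + 247161/852435 = -36581/36432 + 247161*(1/852435) = -36581/36432 + 82387/284145 = -2464261687/3450656880 ≈ -0.71414)
161825/(P(482) - 1*(-231274)) + T/93979 = 161825/(482 - 1*(-231274)) - 2464261687/3450656880/93979 = 161825/(482 + 231274) - 2464261687/3450656880*1/93979 = 161825/231756 - 2464261687/324289282925520 = 4373128508499228469/6262998921140567760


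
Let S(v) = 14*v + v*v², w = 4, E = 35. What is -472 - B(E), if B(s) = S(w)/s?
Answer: -3328/7 ≈ -475.43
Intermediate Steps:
S(v) = v³ + 14*v (S(v) = 14*v + v³ = v³ + 14*v)
B(s) = 120/s (B(s) = (4*(14 + 4²))/s = (4*(14 + 16))/s = (4*30)/s = 120/s)
-472 - B(E) = -472 - 120/35 = -472 - 1*24/7 = -472 - 24/7 = -3328/7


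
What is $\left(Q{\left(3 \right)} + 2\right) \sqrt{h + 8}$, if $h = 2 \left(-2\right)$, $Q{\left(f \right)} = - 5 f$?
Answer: $-26$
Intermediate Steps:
$h = -4$
$\left(Q{\left(3 \right)} + 2\right) \sqrt{h + 8} = \left(\left(-5\right) 3 + 2\right) \sqrt{-4 + 8} = \left(-15 + 2\right) \sqrt{4} = \left(-13\right) 2 = -26$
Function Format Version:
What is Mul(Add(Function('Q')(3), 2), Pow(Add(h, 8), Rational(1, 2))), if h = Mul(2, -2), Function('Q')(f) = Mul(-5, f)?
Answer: -26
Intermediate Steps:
h = -4
Mul(Add(Function('Q')(3), 2), Pow(Add(h, 8), Rational(1, 2))) = Mul(Add(Mul(-5, 3), 2), Pow(Add(-4, 8), Rational(1, 2))) = Mul(Add(-15, 2), Pow(4, Rational(1, 2))) = Mul(-13, 2) = -26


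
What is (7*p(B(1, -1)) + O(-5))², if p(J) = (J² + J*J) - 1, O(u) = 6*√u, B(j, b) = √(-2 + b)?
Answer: 2221 - 588*I*√5 ≈ 2221.0 - 1314.8*I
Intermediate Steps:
p(J) = -1 + 2*J² (p(J) = (J² + J²) - 1 = 2*J² - 1 = -1 + 2*J²)
(7*p(B(1, -1)) + O(-5))² = (7*(-1 + 2*(√(-2 - 1))²) + 6*√(-5))² = (7*(-1 + 2*(√(-3))²) + 6*(I*√5))² = (7*(-1 + 2*(I*√3)²) + 6*I*√5)² = (7*(-1 + 2*(-3)) + 6*I*√5)² = (7*(-1 - 6) + 6*I*√5)² = (7*(-7) + 6*I*√5)² = (-49 + 6*I*√5)²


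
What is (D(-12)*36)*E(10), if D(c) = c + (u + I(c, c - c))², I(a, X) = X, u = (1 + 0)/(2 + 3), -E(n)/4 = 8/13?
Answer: 26496/25 ≈ 1059.8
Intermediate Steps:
E(n) = -32/13
u = ⅕ (u = 1/5 = 1*(⅕) = ⅕ ≈ 0.20000)
D(c) = 1/25 + c (D(c) = c + (⅕ + (c - c))² = c + (⅕ + 0)² = c + (⅕)² = c + 1/25 = 1/25 + c)
(D(-12)*36)*E(10) = ((1/25 - 12)*36)*(-32/13) = -299/25*36*(-32/13) = -10764/25*(-32/13) = 26496/25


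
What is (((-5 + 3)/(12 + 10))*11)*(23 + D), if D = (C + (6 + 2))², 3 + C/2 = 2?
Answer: -59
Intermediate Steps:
C = -2 (C = -6 + 2*2 = -6 + 4 = -2)
D = 36 (D = (-2 + (6 + 2))² = (-2 + 8)² = 6² = 36)
(((-5 + 3)/(12 + 10))*11)*(23 + D) = (((-5 + 3)/(12 + 10))*11)*(23 + 36) = (-2/22*11)*59 = (-2*1/22*11)*59 = -1/11*11*59 = -1*59 = -59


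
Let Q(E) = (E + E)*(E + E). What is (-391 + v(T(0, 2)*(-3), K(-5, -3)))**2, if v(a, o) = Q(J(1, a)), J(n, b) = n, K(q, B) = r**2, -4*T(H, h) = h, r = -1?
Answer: 149769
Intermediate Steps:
T(H, h) = -h/4
K(q, B) = 1 (K(q, B) = (-1)**2 = 1)
Q(E) = 4*E**2 (Q(E) = (2*E)*(2*E) = 4*E**2)
v(a, o) = 4 (v(a, o) = 4*1**2 = 4*1 = 4)
(-391 + v(T(0, 2)*(-3), K(-5, -3)))**2 = (-391 + 4)**2 = (-387)**2 = 149769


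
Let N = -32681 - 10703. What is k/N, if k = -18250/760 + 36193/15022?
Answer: 12332241/24765149024 ≈ 0.00049797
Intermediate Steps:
k = -12332241/570836 (k = -18250*1/760 + 36193*(1/15022) = -1825/76 + 36193/15022 = -12332241/570836 ≈ -21.604)
N = -43384
k/N = -12332241/570836/(-43384) = -12332241/570836*(-1/43384) = 12332241/24765149024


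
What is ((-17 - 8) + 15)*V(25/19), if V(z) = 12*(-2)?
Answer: 240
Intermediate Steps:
V(z) = -24
((-17 - 8) + 15)*V(25/19) = ((-17 - 8) + 15)*(-24) = (-25 + 15)*(-24) = -10*(-24) = 240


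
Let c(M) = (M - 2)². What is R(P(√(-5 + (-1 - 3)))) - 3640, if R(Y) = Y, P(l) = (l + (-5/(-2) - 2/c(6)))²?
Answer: -233175/64 + 57*I/4 ≈ -3643.4 + 14.25*I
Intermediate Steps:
c(M) = (-2 + M)²
P(l) = (19/8 + l)² (P(l) = (l + (-5/(-2) - 2/(-2 + 6)²))² = (l + (-5*(-½) - 2/(4²)))² = (l + (5/2 - 2/16))² = (l + (5/2 - 2*1/16))² = (l + (5/2 - ⅛))² = (l + 19/8)² = (19/8 + l)²)
R(P(√(-5 + (-1 - 3)))) - 3640 = (19 + 8*√(-5 + (-1 - 3)))²/64 - 3640 = (19 + 8*√(-5 - 4))²/64 - 3640 = (19 + 8*√(-9))²/64 - 3640 = (19 + 8*(3*I))²/64 - 3640 = (19 + 24*I)²/64 - 3640 = -3640 + (19 + 24*I)²/64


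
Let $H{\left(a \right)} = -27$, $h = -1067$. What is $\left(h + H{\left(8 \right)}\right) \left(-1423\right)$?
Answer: $1556762$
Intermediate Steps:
$\left(h + H{\left(8 \right)}\right) \left(-1423\right) = \left(-1067 - 27\right) \left(-1423\right) = \left(-1094\right) \left(-1423\right) = 1556762$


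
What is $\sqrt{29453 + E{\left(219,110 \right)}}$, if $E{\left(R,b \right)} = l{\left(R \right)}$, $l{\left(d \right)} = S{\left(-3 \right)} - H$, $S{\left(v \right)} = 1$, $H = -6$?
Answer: $2 \sqrt{7365} \approx 171.64$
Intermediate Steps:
$l{\left(d \right)} = 7$ ($l{\left(d \right)} = 1 - -6 = 1 + 6 = 7$)
$E{\left(R,b \right)} = 7$
$\sqrt{29453 + E{\left(219,110 \right)}} = \sqrt{29453 + 7} = \sqrt{29460} = 2 \sqrt{7365}$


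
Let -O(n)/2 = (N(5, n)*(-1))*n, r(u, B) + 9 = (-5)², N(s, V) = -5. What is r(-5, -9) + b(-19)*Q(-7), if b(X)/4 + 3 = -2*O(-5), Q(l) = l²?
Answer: -20172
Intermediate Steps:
r(u, B) = 16 (r(u, B) = -9 + (-5)² = -9 + 25 = 16)
O(n) = -10*n (O(n) = -2*(-5*(-1))*n = -10*n)
b(X) = -412 (b(X) = -12 + 4*(-(-20)*(-5)) = -12 + 4*(-2*50) = -12 + 4*(-100) = -12 - 400 = -412)
r(-5, -9) + b(-19)*Q(-7) = 16 - 412*(-7)² = 16 - 412*49 = 16 - 20188 = -20172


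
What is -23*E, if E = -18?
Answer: 414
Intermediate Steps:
-23*E = -23*(-18) = 414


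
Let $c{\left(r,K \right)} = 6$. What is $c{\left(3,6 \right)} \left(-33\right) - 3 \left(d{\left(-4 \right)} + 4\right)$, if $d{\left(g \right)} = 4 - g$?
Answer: $-234$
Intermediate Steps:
$c{\left(3,6 \right)} \left(-33\right) - 3 \left(d{\left(-4 \right)} + 4\right) = 6 \left(-33\right) - 3 \left(\left(4 - -4\right) + 4\right) = -198 - 3 \left(\left(4 + 4\right) + 4\right) = -198 - 3 \left(8 + 4\right) = -198 - 36 = -234$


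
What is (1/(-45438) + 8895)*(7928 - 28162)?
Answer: -4088998098053/22719 ≈ -1.7998e+8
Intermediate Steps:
(1/(-45438) + 8895)*(7928 - 28162) = (-1/45438 + 8895)*(-20234) = (404171009/45438)*(-20234) = -4088998098053/22719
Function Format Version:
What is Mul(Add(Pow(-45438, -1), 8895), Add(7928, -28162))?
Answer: Rational(-4088998098053, 22719) ≈ -1.7998e+8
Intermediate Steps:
Mul(Add(Pow(-45438, -1), 8895), Add(7928, -28162)) = Mul(Add(Rational(-1, 45438), 8895), -20234) = Mul(Rational(404171009, 45438), -20234) = Rational(-4088998098053, 22719)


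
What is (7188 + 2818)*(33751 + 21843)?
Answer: 556273564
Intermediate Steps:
(7188 + 2818)*(33751 + 21843) = 10006*55594 = 556273564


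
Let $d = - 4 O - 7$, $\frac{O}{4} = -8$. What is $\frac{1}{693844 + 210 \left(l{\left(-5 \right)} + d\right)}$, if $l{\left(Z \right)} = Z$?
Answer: $\frac{1}{718204} \approx 1.3924 \cdot 10^{-6}$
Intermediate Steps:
$O = -32$ ($O = 4 \left(-8\right) = -32$)
$d = 121$ ($d = \left(-4\right) \left(-32\right) - 7 = 128 - 7 = 121$)
$\frac{1}{693844 + 210 \left(l{\left(-5 \right)} + d\right)} = \frac{1}{693844 + 210 \left(-5 + 121\right)} = \frac{1}{693844 + 210 \cdot 116} = \frac{1}{693844 + 24360} = \frac{1}{718204}$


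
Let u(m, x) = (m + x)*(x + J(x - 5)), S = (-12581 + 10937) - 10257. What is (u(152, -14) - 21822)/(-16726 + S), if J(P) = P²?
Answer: -26064/28627 ≈ -0.91047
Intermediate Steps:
S = -11901 (S = -1644 - 10257 = -11901)
u(m, x) = (m + x)*(x + (-5 + x)²) (u(m, x) = (m + x)*(x + (x - 5)²) = (m + x)*(x + (-5 + x)²))
(u(152, -14) - 21822)/(-16726 + S) = (((-14)² + 152*(-14) + 152*(-5 - 14)² - 14*(-5 - 14)²) - 21822)/(-16726 - 11901) = ((196 - 2128 + 152*(-19)² - 14*(-19)²) - 21822)/(-28627) = ((196 - 2128 + 152*361 - 14*361) - 21822)*(-1/28627) = ((196 - 2128 + 54872 - 5054) - 21822)*(-1/28627) = (47886 - 21822)*(-1/28627) = 26064*(-1/28627) = -26064/28627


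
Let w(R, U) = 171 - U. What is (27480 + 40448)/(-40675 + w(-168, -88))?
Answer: -8491/5052 ≈ -1.6807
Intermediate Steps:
(27480 + 40448)/(-40675 + w(-168, -88)) = (27480 + 40448)/(-40675 + (171 - 1*(-88))) = 67928/(-40675 + (171 + 88)) = 67928/(-40675 + 259) = 67928/(-40416) = 67928*(-1/40416) = -8491/5052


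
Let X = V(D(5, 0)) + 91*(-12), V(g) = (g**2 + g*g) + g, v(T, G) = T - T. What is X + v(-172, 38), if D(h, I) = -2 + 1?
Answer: -1091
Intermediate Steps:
v(T, G) = 0
D(h, I) = -1
V(g) = g + 2*g**2 (V(g) = (g**2 + g**2) + g = 2*g**2 + g = g + 2*g**2)
X = -1091 (X = -(1 + 2*(-1)) + 91*(-12) = -(1 - 2) - 1092 = -1*(-1) - 1092 = 1 - 1092 = -1091)
X + v(-172, 38) = -1091 + 0 = -1091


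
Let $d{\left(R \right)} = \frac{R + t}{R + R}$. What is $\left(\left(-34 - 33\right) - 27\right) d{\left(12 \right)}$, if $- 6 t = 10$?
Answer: $- \frac{1457}{36} \approx -40.472$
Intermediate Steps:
$t = - \frac{5}{3}$ ($t = \left(- \frac{1}{6}\right) 10 = - \frac{5}{3} \approx -1.6667$)
$d{\left(R \right)} = \frac{- \frac{5}{3} + R}{2 R}$ ($d{\left(R \right)} = \frac{R - \frac{5}{3}}{R + R} = \frac{- \frac{5}{3} + R}{2 R}$)
$\left(\left(-34 - 33\right) - 27\right) d{\left(12 \right)} = \left(\left(-34 - 33\right) - 27\right) \frac{-5 + 3 \cdot 12}{6 \cdot 12} = \left(-67 - 27\right) \frac{1}{6} \cdot \frac{1}{12} \left(-5 + 36\right) = - 94 \cdot \frac{1}{6} \cdot \frac{1}{12} \cdot 31 = \left(-94\right) \frac{31}{72} = - \frac{1457}{36}$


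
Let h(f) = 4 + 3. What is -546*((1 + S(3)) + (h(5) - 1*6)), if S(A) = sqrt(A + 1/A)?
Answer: -1092 - 182*sqrt(30) ≈ -2088.9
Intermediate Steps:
h(f) = 7
-546*((1 + S(3)) + (h(5) - 1*6)) = -546*((1 + sqrt(3 + 1/3)) + (7 - 1*6)) = -546*((1 + sqrt(3 + 1/3)) + (7 - 6)) = -546*((1 + sqrt(10/3)) + 1) = -546*((1 + sqrt(30)/3) + 1) = -546*(2 + sqrt(30)/3) = -1092 - 182*sqrt(30)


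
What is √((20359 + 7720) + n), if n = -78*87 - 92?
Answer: √21201 ≈ 145.61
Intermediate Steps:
n = -6878 (n = -6786 - 92 = -6878)
√((20359 + 7720) + n) = √((20359 + 7720) - 6878) = √(28079 - 6878) = √21201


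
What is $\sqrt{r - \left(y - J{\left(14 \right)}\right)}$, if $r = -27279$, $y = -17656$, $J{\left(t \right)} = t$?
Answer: $i \sqrt{9609} \approx 98.026 i$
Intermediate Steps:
$\sqrt{r - \left(y - J{\left(14 \right)}\right)} = \sqrt{-27279 + \left(14 - -17656\right)} = \sqrt{-27279 + \left(14 + 17656\right)} = \sqrt{-27279 + 17670} = \sqrt{-9609} = i \sqrt{9609}$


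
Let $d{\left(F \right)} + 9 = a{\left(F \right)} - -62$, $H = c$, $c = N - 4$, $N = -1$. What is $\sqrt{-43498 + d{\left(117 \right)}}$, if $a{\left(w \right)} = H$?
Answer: $5 i \sqrt{1738} \approx 208.45 i$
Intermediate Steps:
$c = -5$ ($c = -1 - 4 = -5$)
$H = -5$
$a{\left(w \right)} = -5$
$d{\left(F \right)} = 48$ ($d{\left(F \right)} = -9 - -57 = -9 + \left(-5 + 62\right) = -9 + 57 = 48$)
$\sqrt{-43498 + d{\left(117 \right)}} = \sqrt{-43498 + 48} = \sqrt{-43450} = 5 i \sqrt{1738}$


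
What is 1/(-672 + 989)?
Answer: 1/317 ≈ 0.0031546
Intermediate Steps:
1/(-672 + 989) = 1/317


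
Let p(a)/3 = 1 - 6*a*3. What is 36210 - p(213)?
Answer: 47709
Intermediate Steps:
p(a) = 3 - 54*a (p(a) = 3*(1 - 6*a*3) = 3*(1 - 18*a) = 3 - 54*a)
36210 - p(213) = 36210 - (3 - 54*213) = 36210 - (3 - 11502) = 36210 - 1*(-11499) = 36210 + 11499 = 47709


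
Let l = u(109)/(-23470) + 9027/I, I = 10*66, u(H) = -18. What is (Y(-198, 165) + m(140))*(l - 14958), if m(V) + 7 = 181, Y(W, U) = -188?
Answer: 54014458407/258170 ≈ 2.0922e+5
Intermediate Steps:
m(V) = 174 (m(V) = -7 + 181 = 174)
I = 660
l = 7062519/516340 (l = -18/(-23470) + 9027/660 = -18*(-1/23470) + 9027*(1/660) = 9/11735 + 3009/220 = 7062519/516340 ≈ 13.678)
(Y(-198, 165) + m(140))*(l - 14958) = (-188 + 174)*(7062519/516340 - 14958) = -14*(-7716351201/516340) = 54014458407/258170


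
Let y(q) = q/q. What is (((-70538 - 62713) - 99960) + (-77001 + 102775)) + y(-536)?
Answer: -207436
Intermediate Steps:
y(q) = 1
(((-70538 - 62713) - 99960) + (-77001 + 102775)) + y(-536) = (((-70538 - 62713) - 99960) + (-77001 + 102775)) + 1 = ((-133251 - 99960) + 25774) + 1 = (-233211 + 25774) + 1 = -207437 + 1 = -207436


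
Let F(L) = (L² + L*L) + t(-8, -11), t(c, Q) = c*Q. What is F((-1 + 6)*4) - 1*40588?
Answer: -39700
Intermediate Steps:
t(c, Q) = Q*c
F(L) = 88 + 2*L² (F(L) = (L² + L*L) - 11*(-8) = (L² + L²) + 88 = 2*L² + 88 = 88 + 2*L²)
F((-1 + 6)*4) - 1*40588 = (88 + 2*((-1 + 6)*4)²) - 1*40588 = (88 + 2*(5*4)²) - 40588 = (88 + 2*20²) - 40588 = (88 + 2*400) - 40588 = (88 + 800) - 40588 = 888 - 40588 = -39700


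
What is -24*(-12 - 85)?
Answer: 2328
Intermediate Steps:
-24*(-12 - 85) = -24*(-97) = 2328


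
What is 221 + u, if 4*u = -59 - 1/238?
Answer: 196349/952 ≈ 206.25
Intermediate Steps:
u = -14043/952 (u = (-59 - 1/238)/4 = (¼)*(-14043/238) = -14043/952 ≈ -14.751)
221 + u = 221 - 14043/952 = 196349/952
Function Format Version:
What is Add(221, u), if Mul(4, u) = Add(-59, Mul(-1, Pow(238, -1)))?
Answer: Rational(196349, 952) ≈ 206.25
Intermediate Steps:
u = Rational(-14043, 952) (u = Mul(Rational(1, 4), Add(-59, Mul(-1, Pow(238, -1)))) = Mul(Rational(1, 4), Add(-59, Mul(-1, Rational(1, 238)))) = Mul(Rational(1, 4), Add(-59, Rational(-1, 238))) = Mul(Rational(1, 4), Rational(-14043, 238)) = Rational(-14043, 952) ≈ -14.751)
Add(221, u) = Add(221, Rational(-14043, 952)) = Rational(196349, 952)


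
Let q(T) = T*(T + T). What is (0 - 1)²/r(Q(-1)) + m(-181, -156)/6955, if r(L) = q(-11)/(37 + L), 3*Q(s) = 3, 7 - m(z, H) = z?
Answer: 154893/841555 ≈ 0.18406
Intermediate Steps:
m(z, H) = 7 - z
Q(s) = 1 (Q(s) = (⅓)*3 = 1)
q(T) = 2*T² (q(T) = T*(2*T) = 2*T²)
r(L) = 242/(37 + L) (r(L) = (2*(-11)²)/(37 + L) = (2*121)/(37 + L) = 242/(37 + L))
(0 - 1)²/r(Q(-1)) + m(-181, -156)/6955 = (0 - 1)²/((242/(37 + 1))) + (7 - 1*(-181))/6955 = (-1)²/((242/38)) + (7 + 181)*(1/6955) = 1/(242*(1/38)) + 188*(1/6955) = 1/(121/19) + 188/6955 = 1*(19/121) + 188/6955 = 19/121 + 188/6955 = 154893/841555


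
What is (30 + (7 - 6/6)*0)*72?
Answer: 2160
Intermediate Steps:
(30 + (7 - 6/6)*0)*72 = (30 + (7 - 6*⅙)*0)*72 = (30 + (7 - 1)*0)*72 = (30 + 6*0)*72 = (30 + 0)*72 = 30*72 = 2160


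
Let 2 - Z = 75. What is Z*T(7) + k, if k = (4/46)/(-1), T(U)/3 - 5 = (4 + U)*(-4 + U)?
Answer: -191408/23 ≈ -8322.1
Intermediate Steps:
T(U) = 15 + 3*(-4 + U)*(4 + U) (T(U) = 15 + 3*((4 + U)*(-4 + U)) = 15 + 3*((-4 + U)*(4 + U)) = 15 + 3*(-4 + U)*(4 + U))
Z = -73 (Z = 2 - 1*75 = 2 - 75 = -73)
k = -2/23 (k = (4*(1/46))*(-1) = (2/23)*(-1) = -2/23 ≈ -0.086957)
Z*T(7) + k = -73*(-33 + 3*7²) - 2/23 = -73*(-33 + 3*49) - 2/23 = -73*(-33 + 147) - 2/23 = -73*114 - 2/23 = -8322 - 2/23 = -191408/23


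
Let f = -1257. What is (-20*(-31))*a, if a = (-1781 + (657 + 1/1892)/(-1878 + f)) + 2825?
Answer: 191925942485/296571 ≈ 6.4715e+5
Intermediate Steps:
a = 1238231887/1186284 (a = (-1781 + (657 + 1/1892)/(-1878 - 1257)) + 2825 = (-1781 + (657 + 1/1892)/(-3135)) + 2825 = (-1781 + (1243045/1892)*(-1/3135)) + 2825 = (-1781 - 248609/1186284) + 2825 = -2113020413/1186284 + 2825 = 1238231887/1186284 ≈ 1043.8)
(-20*(-31))*a = -20*(-31)*(1238231887/1186284) = 620*(1238231887/1186284) = 191925942485/296571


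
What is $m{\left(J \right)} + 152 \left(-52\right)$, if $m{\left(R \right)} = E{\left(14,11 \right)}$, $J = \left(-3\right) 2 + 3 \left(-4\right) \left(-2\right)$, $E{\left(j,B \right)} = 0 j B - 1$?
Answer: $-7905$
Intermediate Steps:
$E{\left(j,B \right)} = -1$ ($E{\left(j,B \right)} = 0 B - 1 = 0 - 1 = -1$)
$J = 18$ ($J = -6 - -24 = -6 + 24 = 18$)
$m{\left(R \right)} = -1$
$m{\left(J \right)} + 152 \left(-52\right) = -1 + 152 \left(-52\right) = -1 - 7904 = -7905$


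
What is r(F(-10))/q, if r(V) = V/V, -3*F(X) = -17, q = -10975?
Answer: -1/10975 ≈ -9.1116e-5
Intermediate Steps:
F(X) = 17/3 (F(X) = -⅓*(-17) = 17/3)
r(V) = 1
r(F(-10))/q = 1/(-10975) = 1*(-1/10975) = -1/10975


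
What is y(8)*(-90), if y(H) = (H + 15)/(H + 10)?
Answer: -115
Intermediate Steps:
y(H) = (15 + H)/(10 + H)
y(8)*(-90) = ((15 + 8)/(10 + 8))*(-90) = (23/18)*(-90) = -115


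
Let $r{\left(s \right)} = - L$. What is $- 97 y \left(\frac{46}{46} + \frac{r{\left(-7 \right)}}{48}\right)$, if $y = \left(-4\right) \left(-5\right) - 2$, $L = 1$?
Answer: $- \frac{13677}{8} \approx -1709.6$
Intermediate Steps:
$r{\left(s \right)} = -1$ ($r{\left(s \right)} = \left(-1\right) 1 = -1$)
$y = 18$ ($y = 20 - 2 = 18$)
$- 97 y \left(\frac{46}{46} + \frac{r{\left(-7 \right)}}{48}\right) = \left(-97\right) 18 \left(\frac{46}{46} - \frac{1}{48}\right) = - 1746 \left(46 \cdot \frac{1}{46} - \frac{1}{48}\right) = - 1746 \left(1 - \frac{1}{48}\right) = \left(-1746\right) \frac{47}{48} = - \frac{13677}{8}$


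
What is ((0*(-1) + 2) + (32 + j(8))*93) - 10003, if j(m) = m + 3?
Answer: -6002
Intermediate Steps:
j(m) = 3 + m
((0*(-1) + 2) + (32 + j(8))*93) - 10003 = ((0*(-1) + 2) + (32 + (3 + 8))*93) - 10003 = ((0 + 2) + (32 + 11)*93) - 10003 = (2 + 43*93) - 10003 = (2 + 3999) - 10003 = 4001 - 10003 = -6002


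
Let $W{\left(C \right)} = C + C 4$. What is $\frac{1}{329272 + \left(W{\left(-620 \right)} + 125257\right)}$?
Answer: $\frac{1}{451429} \approx 2.2152 \cdot 10^{-6}$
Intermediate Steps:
$W{\left(C \right)} = 5 C$ ($W{\left(C \right)} = C + 4 C = 5 C$)
$\frac{1}{329272 + \left(W{\left(-620 \right)} + 125257\right)} = \frac{1}{329272 + \left(5 \left(-620\right) + 125257\right)} = \frac{1}{329272 + \left(-3100 + 125257\right)} = \frac{1}{329272 + 122157} = \frac{1}{451429}$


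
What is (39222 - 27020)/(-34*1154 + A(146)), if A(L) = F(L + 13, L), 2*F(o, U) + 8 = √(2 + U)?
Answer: -478806480/1539777563 - 12202*√37/1539777563 ≈ -0.31101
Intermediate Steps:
F(o, U) = -4 + √(2 + U)/2
A(L) = -4 + √(2 + L)/2
(39222 - 27020)/(-34*1154 + A(146)) = (39222 - 27020)/(-34*1154 + (-4 + √(2 + 146)/2)) = 12202/(-39236 + (-4 + √148/2)) = 12202/(-39236 + (-4 + (2*√37)/2)) = 12202/(-39236 + (-4 + √37)) = 12202/(-39240 + √37)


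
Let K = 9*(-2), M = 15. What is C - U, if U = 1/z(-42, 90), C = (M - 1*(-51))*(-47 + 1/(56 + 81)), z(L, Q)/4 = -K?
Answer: -30593513/9864 ≈ -3101.5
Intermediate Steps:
K = -18
z(L, Q) = 72 (z(L, Q) = 4*(-1*(-18)) = 4*18 = 72)
C = -424908/137 (C = (15 - 1*(-51))*(-47 + 1/(56 + 81)) = (15 + 51)*(-47 + 1/137) = 66*(-47 + 1/137) = 66*(-6438/137) = -424908/137 ≈ -3101.5)
U = 1/72 ≈ 0.013889
C - U = -424908/137 - 1*1/72 = -424908/137 - 1/72 = -30593513/9864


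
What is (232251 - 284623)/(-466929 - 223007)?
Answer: 13093/172484 ≈ 0.075909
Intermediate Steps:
(232251 - 284623)/(-466929 - 223007) = -52372/(-689936) = -52372*(-1/689936) = 13093/172484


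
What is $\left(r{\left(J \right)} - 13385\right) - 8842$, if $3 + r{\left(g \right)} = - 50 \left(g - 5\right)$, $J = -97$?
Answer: $-17130$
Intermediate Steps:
$r{\left(g \right)} = 247 - 50 g$ ($r{\left(g \right)} = -3 - 50 \left(g - 5\right) = -3 - 50 \left(-5 + g\right) = -3 - \left(-250 + 50 g\right) = 247 - 50 g$)
$\left(r{\left(J \right)} - 13385\right) - 8842 = \left(\left(247 - -4850\right) - 13385\right) - 8842 = \left(\left(247 + 4850\right) - 13385\right) - 8842 = \left(5097 - 13385\right) - 8842 = -8288 - 8842 = -17130$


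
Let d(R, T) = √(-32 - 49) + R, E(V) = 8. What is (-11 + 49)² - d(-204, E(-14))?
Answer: 1648 - 9*I ≈ 1648.0 - 9.0*I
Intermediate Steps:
d(R, T) = R + 9*I (d(R, T) = √(-81) + R = 9*I + R = R + 9*I)
(-11 + 49)² - d(-204, E(-14)) = (-11 + 49)² - (-204 + 9*I) = 38² + (204 - 9*I) = 1444 + (204 - 9*I) = 1648 - 9*I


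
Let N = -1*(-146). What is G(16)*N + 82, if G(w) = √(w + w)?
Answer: 82 + 584*√2 ≈ 907.90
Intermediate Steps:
G(w) = √2*√w (G(w) = √(2*w) = √2*√w)
N = 146
G(16)*N + 82 = (√2*√16)*146 + 82 = (√2*4)*146 + 82 = (4*√2)*146 + 82 = 584*√2 + 82 = 82 + 584*√2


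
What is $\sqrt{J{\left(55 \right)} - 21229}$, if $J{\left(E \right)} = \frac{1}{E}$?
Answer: $\frac{i \sqrt{64217670}}{55} \approx 145.7 i$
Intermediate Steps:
$\sqrt{J{\left(55 \right)} - 21229} = \sqrt{\frac{1}{55} - 21229} = \sqrt{- \frac{1167594}{55}} = \frac{i \sqrt{64217670}}{55}$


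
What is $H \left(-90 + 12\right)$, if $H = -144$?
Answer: $11232$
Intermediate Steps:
$H \left(-90 + 12\right) = - 144 \left(-90 + 12\right) = \left(-144\right) \left(-78\right) = 11232$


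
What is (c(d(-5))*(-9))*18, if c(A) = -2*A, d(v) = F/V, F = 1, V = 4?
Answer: 81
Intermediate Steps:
d(v) = ¼ (d(v) = 1/4 = 1*(¼) = ¼)
(c(d(-5))*(-9))*18 = (-2*¼*(-9))*18 = -½*(-9)*18 = (9/2)*18 = 81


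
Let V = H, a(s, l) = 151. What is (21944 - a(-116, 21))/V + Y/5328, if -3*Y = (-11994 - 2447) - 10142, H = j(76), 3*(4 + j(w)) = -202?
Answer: -519878587/1710288 ≈ -303.97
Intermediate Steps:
j(w) = -214/3 (j(w) = -4 + (⅓)*(-202) = -4 - 202/3 = -214/3)
H = -214/3 ≈ -71.333
V = -214/3 ≈ -71.333
Y = 24583/3 (Y = -((-11994 - 2447) - 10142)/3 = -(-14441 - 10142)/3 = -⅓*(-24583) = 24583/3 ≈ 8194.3)
(21944 - a(-116, 21))/V + Y/5328 = (21944 - 1*151)/(-214/3) + (24583/3)/5328 = (21944 - 151)*(-3/214) + (24583/3)*(1/5328) = 21793*(-3/214) + 24583/15984 = -65379/214 + 24583/15984 = -519878587/1710288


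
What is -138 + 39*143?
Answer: 5439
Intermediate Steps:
-138 + 39*143 = -138 + 5577 = 5439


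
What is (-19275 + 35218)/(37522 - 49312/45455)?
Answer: 724689065/1705513198 ≈ 0.42491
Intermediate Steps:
(-19275 + 35218)/(37522 - 49312/45455) = 15943/(37522 - 49312*1/45455) = 15943/(37522 - 49312/45455) = 15943/(1705513198/45455) = 15943*(45455/1705513198) = 724689065/1705513198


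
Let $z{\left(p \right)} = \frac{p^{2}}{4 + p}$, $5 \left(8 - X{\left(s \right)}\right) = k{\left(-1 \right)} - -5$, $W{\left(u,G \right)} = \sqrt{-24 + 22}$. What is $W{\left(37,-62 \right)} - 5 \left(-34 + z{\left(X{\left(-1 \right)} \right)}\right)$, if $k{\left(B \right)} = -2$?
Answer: $\frac{8321}{57} + i \sqrt{2} \approx 145.98 + 1.4142 i$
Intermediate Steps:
$W{\left(u,G \right)} = i \sqrt{2}$ ($W{\left(u,G \right)} = \sqrt{-2} = i \sqrt{2}$)
$X{\left(s \right)} = \frac{37}{5}$ ($X{\left(s \right)} = 8 - \frac{-2 - -5}{5} = 8 - \frac{-2 + 5}{5} = 8 - \frac{3}{5} = \frac{37}{5}$)
$z{\left(p \right)} = \frac{p^{2}}{4 + p}$
$W{\left(37,-62 \right)} - 5 \left(-34 + z{\left(X{\left(-1 \right)} \right)}\right) = i \sqrt{2} - 5 \left(-34 + \frac{\left(\frac{37}{5}\right)^{2}}{4 + \frac{37}{5}}\right) = i \sqrt{2} - 5 \left(-34 + \frac{1369}{25 \cdot \frac{57}{5}}\right) = i \sqrt{2} - 5 \left(-34 + \frac{1369}{25} \cdot \frac{5}{57}\right) = i \sqrt{2} - 5 \left(-34 + \frac{1369}{285}\right) = i \sqrt{2} - - \frac{8321}{57} = i \sqrt{2} + \frac{8321}{57} = \frac{8321}{57} + i \sqrt{2}$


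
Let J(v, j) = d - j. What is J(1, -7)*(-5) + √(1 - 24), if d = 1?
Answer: -40 + I*√23 ≈ -40.0 + 4.7958*I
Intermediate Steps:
J(v, j) = 1 - j
J(1, -7)*(-5) + √(1 - 24) = (1 - 1*(-7))*(-5) + √(1 - 24) = (1 + 7)*(-5) + √(-23) = 8*(-5) + I*√23 = -40 + I*√23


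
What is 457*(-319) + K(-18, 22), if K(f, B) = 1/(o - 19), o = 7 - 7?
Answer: -2769878/19 ≈ -1.4578e+5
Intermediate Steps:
o = 0
K(f, B) = -1/19 (K(f, B) = 1/(0 - 19) = 1/(-19) = -1/19)
457*(-319) + K(-18, 22) = 457*(-319) - 1/19 = -145783 - 1/19 = -2769878/19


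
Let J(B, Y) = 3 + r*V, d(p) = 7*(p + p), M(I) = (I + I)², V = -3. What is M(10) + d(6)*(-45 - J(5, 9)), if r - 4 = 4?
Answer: -1616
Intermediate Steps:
r = 8 (r = 4 + 4 = 8)
M(I) = 4*I² (M(I) = (2*I)² = 4*I²)
d(p) = 14*p (d(p) = 7*(2*p) = 14*p)
J(B, Y) = -21 (J(B, Y) = 3 + 8*(-3) = 3 - 24 = -21)
M(10) + d(6)*(-45 - J(5, 9)) = 4*10² + (14*6)*(-45 - 1*(-21)) = 4*100 + 84*(-45 + 21) = 400 + 84*(-24) = 400 - 2016 = -1616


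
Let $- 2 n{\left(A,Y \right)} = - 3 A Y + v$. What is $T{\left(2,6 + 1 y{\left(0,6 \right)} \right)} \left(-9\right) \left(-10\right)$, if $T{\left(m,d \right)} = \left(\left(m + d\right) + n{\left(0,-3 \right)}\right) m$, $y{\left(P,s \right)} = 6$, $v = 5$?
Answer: $2070$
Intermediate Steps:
$n{\left(A,Y \right)} = - \frac{5}{2} + \frac{3 A Y}{2}$ ($n{\left(A,Y \right)} = - \frac{- 3 A Y + 5}{2} = - \frac{5 - 3 A Y}{2} = - \frac{5}{2} + \frac{3 A Y}{2}$)
$T{\left(m,d \right)} = m \left(- \frac{5}{2} + d + m\right)$ ($T{\left(m,d \right)} = \left(\left(m + d\right) - \left(\frac{5}{2} + 0 \left(-3\right)\right)\right) m = \left(\left(d + m\right) + \left(- \frac{5}{2} + 0\right)\right) m = \left(\left(d + m\right) - \frac{5}{2}\right) m = \left(- \frac{5}{2} + d + m\right) m = m \left(- \frac{5}{2} + d + m\right)$)
$T{\left(2,6 + 1 y{\left(0,6 \right)} \right)} \left(-9\right) \left(-10\right) = \frac{1}{2} \cdot 2 \left(-5 + 2 \left(6 + 1 \cdot 6\right) + 2 \cdot 2\right) \left(-9\right) \left(-10\right) = \frac{1}{2} \cdot 2 \left(-5 + 2 \left(6 + 6\right) + 4\right) \left(-9\right) \left(-10\right) = \frac{1}{2} \cdot 2 \left(-5 + 2 \cdot 12 + 4\right) \left(-9\right) \left(-10\right) = \frac{1}{2} \cdot 2 \left(-5 + 24 + 4\right) \left(-9\right) \left(-10\right) = \frac{1}{2} \cdot 2 \cdot 23 \left(-9\right) \left(-10\right) = 23 \left(-9\right) \left(-10\right) = \left(-207\right) \left(-10\right) = 2070$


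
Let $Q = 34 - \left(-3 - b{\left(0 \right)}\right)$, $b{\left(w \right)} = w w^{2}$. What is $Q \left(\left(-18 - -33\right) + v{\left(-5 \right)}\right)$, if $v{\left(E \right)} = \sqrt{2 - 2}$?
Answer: $555$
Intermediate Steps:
$b{\left(w \right)} = w^{3}$
$Q = 37$ ($Q = 34 - \left(-3 - 0^{3}\right) = 34 - \left(-3 - 0\right) = 34 - \left(-3 + 0\right) = 34 - -3 = 34 + 3 = 37$)
$v{\left(E \right)} = 0$ ($v{\left(E \right)} = \sqrt{0} = 0$)
$Q \left(\left(-18 - -33\right) + v{\left(-5 \right)}\right) = 37 \left(\left(-18 - -33\right) + 0\right) = 37 \left(\left(-18 + 33\right) + 0\right) = 37 \left(15 + 0\right) = 37 \cdot 15 = 555$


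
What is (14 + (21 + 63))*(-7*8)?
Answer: -5488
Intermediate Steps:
(14 + (21 + 63))*(-7*8) = (14 + 84)*(-56) = 98*(-56) = -5488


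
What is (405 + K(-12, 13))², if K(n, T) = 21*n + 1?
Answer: 23716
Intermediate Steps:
K(n, T) = 1 + 21*n
(405 + K(-12, 13))² = (405 + (1 + 21*(-12)))² = (405 + (1 - 252))² = (405 - 251)² = 154² = 23716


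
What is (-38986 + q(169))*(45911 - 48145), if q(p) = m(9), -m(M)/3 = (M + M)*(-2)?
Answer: 86853452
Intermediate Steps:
m(M) = 12*M (m(M) = -3*(M + M)*(-2) = -3*2*M*(-2) = -(-12)*M = 12*M)
q(p) = 108 (q(p) = 12*9 = 108)
(-38986 + q(169))*(45911 - 48145) = (-38986 + 108)*(45911 - 48145) = -38878*(-2234) = 86853452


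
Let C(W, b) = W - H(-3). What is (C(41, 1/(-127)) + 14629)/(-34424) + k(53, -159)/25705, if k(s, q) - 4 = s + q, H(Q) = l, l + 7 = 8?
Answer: -380577893/884868920 ≈ -0.43010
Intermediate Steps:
l = 1 (l = -7 + 8 = 1)
H(Q) = 1
C(W, b) = -1 + W (C(W, b) = W - 1*1 = W - 1 = -1 + W)
k(s, q) = 4 + q + s (k(s, q) = 4 + (s + q) = 4 + (q + s) = 4 + q + s)
(C(41, 1/(-127)) + 14629)/(-34424) + k(53, -159)/25705 = ((-1 + 41) + 14629)/(-34424) + (4 - 159 + 53)/25705 = (40 + 14629)*(-1/34424) - 102*1/25705 = 14669*(-1/34424) - 102/25705 = -14669/34424 - 102/25705 = -380577893/884868920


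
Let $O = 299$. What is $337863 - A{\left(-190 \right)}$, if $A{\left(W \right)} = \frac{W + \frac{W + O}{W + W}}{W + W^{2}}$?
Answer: $\frac{1536803665903}{4548600} \approx 3.3786 \cdot 10^{5}$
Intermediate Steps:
$A{\left(W \right)} = \frac{W + \frac{299 + W}{2 W}}{W + W^{2}}$ ($A{\left(W \right)} = \frac{W + \frac{W + 299}{W + W}}{W + W^{2}} = \frac{W + \frac{299 + W}{2 W}}{W + W^{2}}$)
$337863 - A{\left(-190 \right)} = 337863 - \frac{299 - 190 + 2 \left(-190\right)^{2}}{2 \cdot 36100 \left(1 - 190\right)} = 337863 - \frac{1}{2} \cdot \frac{1}{36100} \frac{1}{-189} \left(299 - 190 + 2 \cdot 36100\right) = 337863 - \frac{1}{2} \cdot \frac{1}{36100} \left(- \frac{1}{189}\right) \left(299 - 190 + 72200\right) = 337863 - \frac{1}{2} \cdot \frac{1}{36100} \left(- \frac{1}{189}\right) 72309 = 337863 - - \frac{24103}{4548600} = 337863 + \frac{24103}{4548600} = \frac{1536803665903}{4548600}$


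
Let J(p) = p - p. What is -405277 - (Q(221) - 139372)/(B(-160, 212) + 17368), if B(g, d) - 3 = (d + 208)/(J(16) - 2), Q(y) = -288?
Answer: -6954818937/17161 ≈ -4.0527e+5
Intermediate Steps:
J(p) = 0
B(g, d) = -101 - d/2 (B(g, d) = 3 + (d + 208)/(0 - 2) = 3 + (208 + d)/(-2) = 3 + (208 + d)*(-½) = 3 + (-104 - d/2) = -101 - d/2)
-405277 - (Q(221) - 139372)/(B(-160, 212) + 17368) = -405277 - (-288 - 139372)/((-101 - ½*212) + 17368) = -405277 - (-139660)/((-101 - 106) + 17368) = -405277 - (-139660)/(-207 + 17368) = -405277 - (-139660)/17161 = -405277 - 1*(-139660/17161) = -405277 + 139660/17161 = -6954818937/17161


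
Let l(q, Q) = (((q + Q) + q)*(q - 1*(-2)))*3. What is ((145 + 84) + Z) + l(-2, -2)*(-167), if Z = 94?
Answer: 323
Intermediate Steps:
l(q, Q) = 3*(2 + q)*(Q + 2*q) (l(q, Q) = (((Q + q) + q)*(q + 2))*3 = ((Q + 2*q)*(2 + q))*3 = ((2 + q)*(Q + 2*q))*3 = 3*(2 + q)*(Q + 2*q))
((145 + 84) + Z) + l(-2, -2)*(-167) = ((145 + 84) + 94) + (6*(-2) + 6*(-2)² + 12*(-2) + 3*(-2)*(-2))*(-167) = (229 + 94) + (-12 + 6*4 - 24 + 12)*(-167) = 323 + (-12 + 24 - 24 + 12)*(-167) = 323 + 0*(-167) = 323 + 0 = 323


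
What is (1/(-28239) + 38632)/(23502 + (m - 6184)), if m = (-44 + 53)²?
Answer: 1090929047/491330361 ≈ 2.2204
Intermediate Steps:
m = 81 (m = 9² = 81)
(1/(-28239) + 38632)/(23502 + (m - 6184)) = (1/(-28239) + 38632)/(23502 + (81 - 6184)) = (-1/28239 + 38632)/(23502 - 6103) = (1090929047/28239)/17399 = (1090929047/28239)*(1/17399) = 1090929047/491330361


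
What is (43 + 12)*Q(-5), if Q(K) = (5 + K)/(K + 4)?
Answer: 0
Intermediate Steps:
Q(K) = (5 + K)/(4 + K)
(43 + 12)*Q(-5) = (43 + 12)*((5 - 5)/(4 - 5)) = 55*(0/(-1)) = 55*(-1*0) = 55*0 = 0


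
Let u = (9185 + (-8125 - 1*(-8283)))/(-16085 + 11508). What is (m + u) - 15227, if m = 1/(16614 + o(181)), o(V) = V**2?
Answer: -3441601519173/225989375 ≈ -15229.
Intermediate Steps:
m = 1/49375 (m = 1/(16614 + 181**2) = 1/(16614 + 32761) = 1/49375 ≈ 2.0253e-5)
u = -9343/4577 (u = (9185 + (-8125 + 8283))/(-4577) = (9185 + 158)*(-1/4577) = 9343*(-1/4577) = -9343/4577 ≈ -2.0413)
(m + u) - 15227 = (1/49375 - 9343/4577) - 15227 = -461306048/225989375 - 15227 = -3441601519173/225989375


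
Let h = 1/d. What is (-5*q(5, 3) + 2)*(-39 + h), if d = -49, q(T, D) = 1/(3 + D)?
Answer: -956/21 ≈ -45.524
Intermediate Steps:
h = -1/49 (h = 1/(-49) = -1/49 ≈ -0.020408)
(-5*q(5, 3) + 2)*(-39 + h) = (-5/(3 + 3) + 2)*(-39 - 1/49) = (-5/6 + 2)*(-1912/49) = (-5*⅙ + 2)*(-1912/49) = (-⅚ + 2)*(-1912/49) = (7/6)*(-1912/49) = -956/21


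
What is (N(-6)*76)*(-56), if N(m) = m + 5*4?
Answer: -59584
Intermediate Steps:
N(m) = 20 + m (N(m) = m + 20 = 20 + m)
(N(-6)*76)*(-56) = ((20 - 6)*76)*(-56) = (14*76)*(-56) = 1064*(-56) = -59584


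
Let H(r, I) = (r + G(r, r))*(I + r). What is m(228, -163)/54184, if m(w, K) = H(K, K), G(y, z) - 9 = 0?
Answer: 12551/13546 ≈ 0.92655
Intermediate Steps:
G(y, z) = 9 (G(y, z) = 9 + 0 = 9)
H(r, I) = (9 + r)*(I + r) (H(r, I) = (r + 9)*(I + r) = (9 + r)*(I + r))
m(w, K) = 2*K² + 18*K (m(w, K) = K² + 9*K + 9*K + K*K = K² + 9*K + 9*K + K² = 2*K² + 18*K)
m(228, -163)/54184 = (2*(-163)*(9 - 163))/54184 = (2*(-163)*(-154))*(1/54184) = 50204*(1/54184) = 12551/13546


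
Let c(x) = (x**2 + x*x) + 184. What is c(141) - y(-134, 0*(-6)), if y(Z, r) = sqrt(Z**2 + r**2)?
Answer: 39812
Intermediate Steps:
c(x) = 184 + 2*x**2 (c(x) = (x**2 + x**2) + 184 = 2*x**2 + 184 = 184 + 2*x**2)
c(141) - y(-134, 0*(-6)) = (184 + 2*141**2) - sqrt((-134)**2 + (0*(-6))**2) = (184 + 2*19881) - sqrt(17956 + 0**2) = (184 + 39762) - sqrt(17956 + 0) = 39946 - sqrt(17956) = 39946 - 1*134 = 39946 - 134 = 39812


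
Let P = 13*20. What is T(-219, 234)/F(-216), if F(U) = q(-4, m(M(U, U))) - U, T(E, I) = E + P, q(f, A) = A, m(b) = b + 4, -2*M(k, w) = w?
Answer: ⅛ ≈ 0.12500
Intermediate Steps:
M(k, w) = -w/2
m(b) = 4 + b
P = 260
T(E, I) = 260 + E (T(E, I) = E + 260 = 260 + E)
F(U) = 4 - 3*U/2 (F(U) = (4 - U/2) - U = 4 - 3*U/2)
T(-219, 234)/F(-216) = (260 - 219)/(4 - 3/2*(-216)) = 41/(4 + 324) = 41/328 = 41*(1/328) = ⅛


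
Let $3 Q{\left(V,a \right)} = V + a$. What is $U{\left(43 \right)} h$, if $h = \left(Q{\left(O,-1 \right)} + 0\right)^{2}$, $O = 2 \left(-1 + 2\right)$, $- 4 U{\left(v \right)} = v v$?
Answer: $- \frac{1849}{36} \approx -51.361$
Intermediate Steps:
$U{\left(v \right)} = - \frac{v^{2}}{4}$ ($U{\left(v \right)} = - \frac{v v}{4} = - \frac{v^{2}}{4}$)
$O = 2$ ($O = 2 \cdot 1 = 2$)
$Q{\left(V,a \right)} = \frac{V}{3} + \frac{a}{3}$ ($Q{\left(V,a \right)} = \frac{V + a}{3} = \frac{V}{3} + \frac{a}{3}$)
$h = \frac{1}{9}$ ($h = \left(\left(\frac{1}{3} \cdot 2 + \frac{1}{3} \left(-1\right)\right) + 0\right)^{2} = \left(\left(\frac{2}{3} - \frac{1}{3}\right) + 0\right)^{2} = \left(\frac{1}{3} + 0\right)^{2} = \left(\frac{1}{3}\right)^{2} = \frac{1}{9} \approx 0.11111$)
$U{\left(43 \right)} h = - \frac{43^{2}}{4} \cdot \frac{1}{9} = \left(- \frac{1}{4}\right) 1849 \cdot \frac{1}{9} = \left(- \frac{1849}{4}\right) \frac{1}{9} = - \frac{1849}{36}$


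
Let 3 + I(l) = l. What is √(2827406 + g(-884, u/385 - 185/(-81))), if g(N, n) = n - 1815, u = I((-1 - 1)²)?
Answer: √33924708756785/3465 ≈ 1680.9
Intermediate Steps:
I(l) = -3 + l
u = 1 (u = -3 + (-1 - 1)² = -3 + (-2)² = -3 + 4 = 1)
g(N, n) = -1815 + n
√(2827406 + g(-884, u/385 - 185/(-81))) = √(2827406 + (-1815 + (1/385 - 185/(-81)))) = √(2827406 + (-1815 + (1*(1/385) - 185*(-1/81)))) = √(2827406 + (-1815 + (1/385 + 185/81))) = √(2827406 + (-1815 + 71306/31185)) = √(2827406 - 56529469/31185) = √(88116126641/31185) = √33924708756785/3465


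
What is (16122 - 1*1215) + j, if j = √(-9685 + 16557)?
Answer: 14907 + 2*√1718 ≈ 14990.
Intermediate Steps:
j = 2*√1718 (j = √6872 = 2*√1718 ≈ 82.898)
(16122 - 1*1215) + j = (16122 - 1*1215) + 2*√1718 = (16122 - 1215) + 2*√1718 = 14907 + 2*√1718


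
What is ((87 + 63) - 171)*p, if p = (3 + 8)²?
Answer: -2541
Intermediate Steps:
p = 121 (p = 11² = 121)
((87 + 63) - 171)*p = ((87 + 63) - 171)*121 = (150 - 171)*121 = -21*121 = -2541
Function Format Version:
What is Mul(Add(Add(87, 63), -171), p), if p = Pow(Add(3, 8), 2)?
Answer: -2541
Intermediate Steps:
p = 121 (p = Pow(11, 2) = 121)
Mul(Add(Add(87, 63), -171), p) = Mul(Add(Add(87, 63), -171), 121) = Mul(Add(150, -171), 121) = Mul(-21, 121) = -2541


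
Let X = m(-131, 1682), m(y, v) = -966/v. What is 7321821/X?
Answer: -2052550487/161 ≈ -1.2749e+7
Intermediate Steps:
X = -483/841 (X = -966/1682 = -966*1/1682 = -483/841 ≈ -0.57432)
7321821/X = 7321821/(-483/841) = 7321821*(-841/483) = -2052550487/161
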